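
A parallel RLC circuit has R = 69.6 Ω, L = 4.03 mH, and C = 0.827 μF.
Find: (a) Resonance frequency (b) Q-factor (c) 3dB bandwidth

Step 1 — Resonance: ω₀ = 1/√(LC) = 1/√(0.00403·8.27e-07) = 1.732e+04 rad/s.
Step 2 — f₀ = ω₀/(2π) = 2757 Hz.
Step 3 — Parallel Q: Q = R/(ω₀L) = 69.6/(1.732e+04·0.00403) = 0.997.
Step 4 — Bandwidth: Δω = ω₀/Q = 1.737e+04 rad/s; BW = Δω/(2π) = 2765 Hz.

(a) f₀ = 2757 Hz  (b) Q = 0.997  (c) BW = 2765 Hz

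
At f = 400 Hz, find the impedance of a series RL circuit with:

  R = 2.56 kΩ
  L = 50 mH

Step 1 — Angular frequency: ω = 2π·f = 2π·400 = 2513 rad/s.
Step 2 — Component impedances:
  R: Z = R = 2560 Ω
  L: Z = jωL = j·2513·0.05 = 0 + j125.7 Ω
Step 3 — Series combination: Z_total = R + L = 2560 + j125.7 Ω = 2563∠2.8° Ω.

Z = 2560 + j125.7 Ω = 2563∠2.8° Ω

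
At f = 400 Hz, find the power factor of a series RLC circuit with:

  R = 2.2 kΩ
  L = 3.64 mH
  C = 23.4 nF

Step 1 — Angular frequency: ω = 2π·f = 2π·400 = 2513 rad/s.
Step 2 — Component impedances:
  R: Z = R = 2200 Ω
  L: Z = jωL = j·2513·0.00364 = 0 + j9.148 Ω
  C: Z = 1/(jωC) = -j/(ω·C) = 0 - j1.7e+04 Ω
Step 3 — Series combination: Z_total = R + L + C = 2200 - j1.699e+04 Ω = 1.714e+04∠-82.6° Ω.
Step 4 — Power factor: PF = cos(φ) = Re(Z)/|Z| = 2200/1.714e+04 = 0.1284.
Step 5 — Type: Im(Z) = -1.699e+04 ⇒ leading (phase φ = -82.6°).

PF = 0.1284 (leading, φ = -82.6°)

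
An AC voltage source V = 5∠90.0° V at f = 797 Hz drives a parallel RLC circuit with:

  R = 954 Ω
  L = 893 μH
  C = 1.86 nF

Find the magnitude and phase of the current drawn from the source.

Step 1 — Angular frequency: ω = 2π·f = 2π·797 = 5008 rad/s.
Step 2 — Component impedances:
  R: Z = R = 954 Ω
  L: Z = jωL = j·5008·0.000893 = 0 + j4.472 Ω
  C: Z = 1/(jωC) = -j/(ω·C) = 0 - j1.074e+05 Ω
Step 3 — Parallel combination: 1/Z_total = 1/R + 1/L + 1/C; Z_total = 0.02096 + j4.472 Ω = 4.472∠89.7° Ω.
Step 4 — Source phasor: V = 5∠90.0° V = 0 + j5 V.
Step 5 — Ohm's law: I = V / Z_total = (0 + j5) / (0.02096 + j4.472) = 1.118 + j0.005241 A.
Step 6 — Convert to polar: |I| = 1.118 A, ∠I = 0.3°.

I = 1.118∠0.3° A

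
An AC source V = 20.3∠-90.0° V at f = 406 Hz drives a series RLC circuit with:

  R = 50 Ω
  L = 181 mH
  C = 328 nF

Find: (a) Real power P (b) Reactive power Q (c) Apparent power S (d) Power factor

Step 1 — Angular frequency: ω = 2π·f = 2π·406 = 2551 rad/s.
Step 2 — Component impedances:
  R: Z = R = 50 Ω
  L: Z = jωL = j·2551·0.181 = 0 + j461.7 Ω
  C: Z = 1/(jωC) = -j/(ω·C) = 0 - j1195 Ω
Step 3 — Series combination: Z_total = R + L + C = 50 - j733.4 Ω = 735.1∠-86.1° Ω.
Step 4 — Source phasor: V = 20.3∠-90.0° V = 0 - j20.3 V.
Step 5 — Current: I = V / Z = 0.02755 - j0.001878 A = 0.02761∠-3.9° A.
Step 6 — Complex power: S = V·I* = 0.03813 - j0.5593 VA.
Step 7 — Real power: P = Re(S) = 0.03813 W.
Step 8 — Reactive power: Q = Im(S) = -0.5593 VAR.
Step 9 — Apparent power: |S| = 0.5606 VA.
Step 10 — Power factor: PF = P/|S| = 0.06802 (leading).

(a) P = 0.03813 W  (b) Q = -0.5593 VAR  (c) S = 0.5606 VA  (d) PF = 0.06802 (leading)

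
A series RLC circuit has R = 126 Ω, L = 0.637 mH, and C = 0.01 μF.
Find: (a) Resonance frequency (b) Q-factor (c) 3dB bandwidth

Step 1 — Resonance: ω₀ = 1/√(LC) = 1/√(0.000637·1e-08) = 3.962e+05 rad/s.
Step 2 — f₀ = ω₀/(2π) = 6.306e+04 Hz.
Step 3 — Series Q: Q = ω₀L/R = 3.962e+05·0.000637/126 = 2.003.
Step 4 — Bandwidth: Δω = ω₀/Q = 1.978e+05 rad/s; BW = Δω/(2π) = 3.148e+04 Hz.

(a) f₀ = 6.306e+04 Hz  (b) Q = 2.003  (c) BW = 3.148e+04 Hz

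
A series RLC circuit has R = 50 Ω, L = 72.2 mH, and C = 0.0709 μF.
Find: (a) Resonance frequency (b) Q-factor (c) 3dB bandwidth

Step 1 — Resonance: ω₀ = 1/√(LC) = 1/√(0.0722·7.09e-08) = 1.398e+04 rad/s.
Step 2 — f₀ = ω₀/(2π) = 2224 Hz.
Step 3 — Series Q: Q = ω₀L/R = 1.398e+04·0.0722/50 = 20.18.
Step 4 — Bandwidth: Δω = ω₀/Q = 692.5 rad/s; BW = Δω/(2π) = 110.2 Hz.

(a) f₀ = 2224 Hz  (b) Q = 20.18  (c) BW = 110.2 Hz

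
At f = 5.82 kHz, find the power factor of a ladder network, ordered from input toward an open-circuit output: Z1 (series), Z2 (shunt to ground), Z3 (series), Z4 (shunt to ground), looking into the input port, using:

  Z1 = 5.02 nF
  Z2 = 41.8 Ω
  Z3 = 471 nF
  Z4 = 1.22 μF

Step 1 — Angular frequency: ω = 2π·f = 2π·5820 = 3.657e+04 rad/s.
Step 2 — Component impedances:
  Z1: Z = 1/(jωC) = -j/(ω·C) = 0 - j5447 Ω
  Z2: Z = R = 41.8 Ω
  Z3: Z = 1/(jωC) = -j/(ω·C) = 0 - j58.06 Ω
  Z4: Z = 1/(jωC) = -j/(ω·C) = 0 - j22.41 Ω
Step 3 — Ladder network (open output): work backward from the far end, alternating series and parallel combinations. Z_in = 32.92 - j5465 Ω = 5465∠-89.7° Ω.
Step 4 — Power factor: PF = cos(φ) = Re(Z)/|Z| = 32.92/5465 = 0.006024.
Step 5 — Type: Im(Z) = -5465 ⇒ leading (phase φ = -89.7°).

PF = 0.006024 (leading, φ = -89.7°)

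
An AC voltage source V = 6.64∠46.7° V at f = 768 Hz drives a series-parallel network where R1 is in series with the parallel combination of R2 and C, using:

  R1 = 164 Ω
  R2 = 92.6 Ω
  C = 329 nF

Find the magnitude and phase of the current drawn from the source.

Step 1 — Angular frequency: ω = 2π·f = 2π·768 = 4825 rad/s.
Step 2 — Component impedances:
  R1: Z = R = 164 Ω
  R2: Z = R = 92.6 Ω
  C: Z = 1/(jωC) = -j/(ω·C) = 0 - j629.9 Ω
Step 3 — Parallel branch: R2 || C = 1/(1/R2 + 1/C) = 90.64 - j13.33 Ω.
Step 4 — Series with R1: Z_total = R1 + (R2 || C) = 254.6 - j13.33 Ω = 255∠-3.0° Ω.
Step 5 — Source phasor: V = 6.64∠46.7° V = 4.554 + j4.832 V.
Step 6 — Ohm's law: I = V / Z_total = (4.554 + j4.832) / (254.6 - j13.33) = 0.01684 + j0.01986 A.
Step 7 — Convert to polar: |I| = 0.02604 A, ∠I = 49.7°.

I = 0.02604∠49.7° A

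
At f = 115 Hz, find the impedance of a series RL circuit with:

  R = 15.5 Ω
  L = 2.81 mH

Step 1 — Angular frequency: ω = 2π·f = 2π·115 = 722.6 rad/s.
Step 2 — Component impedances:
  R: Z = R = 15.5 Ω
  L: Z = jωL = j·722.6·0.00281 = 0 + j2.03 Ω
Step 3 — Series combination: Z_total = R + L = 15.5 + j2.03 Ω = 15.63∠7.5° Ω.

Z = 15.5 + j2.03 Ω = 15.63∠7.5° Ω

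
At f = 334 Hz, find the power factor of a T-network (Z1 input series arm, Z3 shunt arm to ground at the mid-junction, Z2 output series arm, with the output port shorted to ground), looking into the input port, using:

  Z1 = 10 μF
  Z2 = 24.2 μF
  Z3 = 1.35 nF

Step 1 — Angular frequency: ω = 2π·f = 2π·334 = 2099 rad/s.
Step 2 — Component impedances:
  Z1: Z = 1/(jωC) = -j/(ω·C) = 0 - j47.65 Ω
  Z2: Z = 1/(jωC) = -j/(ω·C) = 0 - j19.69 Ω
  Z3: Z = 1/(jωC) = -j/(ω·C) = 0 - j3.53e+05 Ω
Step 3 — With the output port shorted to ground, the output series arm Z2 runs from the junction to ground; the shunt arm Z3 also runs from the junction to ground. They appear in parallel: Z3 || Z2 = 0 - j19.69 Ω.
Step 4 — Series with input arm Z1: Z_in = Z1 + (Z3 || Z2) = 0 - j67.34 Ω = 67.34∠-90.0° Ω.
Step 5 — Power factor: PF = cos(φ) = Re(Z)/|Z| = 0/67.34 = 0.
Step 6 — Type: Im(Z) = -67.34 ⇒ leading (phase φ = -90.0°).

PF = 0 (leading, φ = -90.0°)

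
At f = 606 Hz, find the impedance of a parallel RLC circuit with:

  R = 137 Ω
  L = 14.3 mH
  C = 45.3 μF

Step 1 — Angular frequency: ω = 2π·f = 2π·606 = 3808 rad/s.
Step 2 — Component impedances:
  R: Z = R = 137 Ω
  L: Z = jωL = j·3808·0.0143 = 0 + j54.45 Ω
  C: Z = 1/(jωC) = -j/(ω·C) = 0 - j5.798 Ω
Step 3 — Parallel combination: 1/Z_total = 1/R + 1/L + 1/C; Z_total = 0.3066 - j6.474 Ω = 6.481∠-87.3° Ω.

Z = 0.3066 - j6.474 Ω = 6.481∠-87.3° Ω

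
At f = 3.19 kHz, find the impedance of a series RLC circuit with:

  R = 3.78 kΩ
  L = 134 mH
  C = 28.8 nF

Step 1 — Angular frequency: ω = 2π·f = 2π·3190 = 2.004e+04 rad/s.
Step 2 — Component impedances:
  R: Z = R = 3780 Ω
  L: Z = jωL = j·2.004e+04·0.134 = 0 + j2686 Ω
  C: Z = 1/(jωC) = -j/(ω·C) = 0 - j1732 Ω
Step 3 — Series combination: Z_total = R + L + C = 3780 + j953.5 Ω = 3898∠14.2° Ω.

Z = 3780 + j953.5 Ω = 3898∠14.2° Ω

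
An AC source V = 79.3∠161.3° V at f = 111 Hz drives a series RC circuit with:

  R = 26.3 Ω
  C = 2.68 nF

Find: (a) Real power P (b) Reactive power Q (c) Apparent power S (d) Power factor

Step 1 — Angular frequency: ω = 2π·f = 2π·111 = 697.4 rad/s.
Step 2 — Component impedances:
  R: Z = R = 26.3 Ω
  C: Z = 1/(jωC) = -j/(ω·C) = 0 - j5.35e+05 Ω
Step 3 — Series combination: Z_total = R + C = 26.3 - j5.35e+05 Ω = 5.35e+05∠-90.0° Ω.
Step 4 — Source phasor: V = 79.3∠161.3° V = -75.11 + j25.42 V.
Step 5 — Current: I = V / Z = -4.753e-05 - j0.0001404 A = 0.0001482∠-108.7° A.
Step 6 — Complex power: S = V·I* = 5.778e-07 - j0.01175 VA.
Step 7 — Real power: P = Re(S) = 5.778e-07 W.
Step 8 — Reactive power: Q = Im(S) = -0.01175 VAR.
Step 9 — Apparent power: |S| = 0.01175 VA.
Step 10 — Power factor: PF = P/|S| = 4.916e-05 (leading).

(a) P = 5.778e-07 W  (b) Q = -0.01175 VAR  (c) S = 0.01175 VA  (d) PF = 4.916e-05 (leading)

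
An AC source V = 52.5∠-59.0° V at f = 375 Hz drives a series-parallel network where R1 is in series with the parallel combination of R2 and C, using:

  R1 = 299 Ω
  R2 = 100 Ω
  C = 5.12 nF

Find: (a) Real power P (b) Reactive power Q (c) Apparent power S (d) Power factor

Step 1 — Angular frequency: ω = 2π·f = 2π·375 = 2356 rad/s.
Step 2 — Component impedances:
  R1: Z = R = 299 Ω
  R2: Z = R = 100 Ω
  C: Z = 1/(jωC) = -j/(ω·C) = 0 - j8.289e+04 Ω
Step 3 — Parallel branch: R2 || C = 1/(1/R2 + 1/C) = 100 - j0.1206 Ω.
Step 4 — Series with R1: Z_total = R1 + (R2 || C) = 399 - j0.1206 Ω = 399∠-0.0° Ω.
Step 5 — Source phasor: V = 52.5∠-59.0° V = 27.04 - j45 V.
Step 6 — Current: I = V / Z = 0.0678 - j0.1128 A = 0.1316∠-59.0° A.
Step 7 — Complex power: S = V·I* = 6.908 - j0.002089 VA.
Step 8 — Real power: P = Re(S) = 6.908 W.
Step 9 — Reactive power: Q = Im(S) = -0.002089 VAR.
Step 10 — Apparent power: |S| = 6.908 VA.
Step 11 — Power factor: PF = P/|S| = 1 (leading).

(a) P = 6.908 W  (b) Q = -0.002089 VAR  (c) S = 6.908 VA  (d) PF = 1 (leading)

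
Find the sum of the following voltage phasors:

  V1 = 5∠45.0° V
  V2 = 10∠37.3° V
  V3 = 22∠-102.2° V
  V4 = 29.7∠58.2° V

Step 1 — Convert each phasor to rectangular form:
  V1 = 5·(cos(45.0°) + j·sin(45.0°)) = 3.536 + j3.536 V
  V2 = 10·(cos(37.3°) + j·sin(37.3°)) = 7.955 + j6.06 V
  V3 = 22·(cos(-102.2°) + j·sin(-102.2°)) = -4.649 - j21.5 V
  V4 = 29.7·(cos(58.2°) + j·sin(58.2°)) = 15.65 + j25.24 V
Step 2 — Sum components: V_total = 22.49 + j13.33 V.
Step 3 — Convert to polar: |V_total| = 26.15 V, ∠V_total = 30.7°.

V_total = 26.15∠30.7° V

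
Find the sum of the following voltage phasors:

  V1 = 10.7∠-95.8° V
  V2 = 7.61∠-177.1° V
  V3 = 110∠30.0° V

Step 1 — Convert each phasor to rectangular form:
  V1 = 10.7·(cos(-95.8°) + j·sin(-95.8°)) = -1.081 - j10.65 V
  V2 = 7.61·(cos(-177.1°) + j·sin(-177.1°)) = -7.6 - j0.385 V
  V3 = 110·(cos(30.0°) + j·sin(30.0°)) = 95.26 + j55 V
Step 2 — Sum components: V_total = 86.58 + j43.97 V.
Step 3 — Convert to polar: |V_total| = 97.11 V, ∠V_total = 26.9°.

V_total = 97.11∠26.9° V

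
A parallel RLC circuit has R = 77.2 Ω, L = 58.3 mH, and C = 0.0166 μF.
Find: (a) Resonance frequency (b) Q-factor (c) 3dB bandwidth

Step 1 — Resonance: ω₀ = 1/√(LC) = 1/√(0.0583·1.66e-08) = 3.214e+04 rad/s.
Step 2 — f₀ = ω₀/(2π) = 5116 Hz.
Step 3 — Parallel Q: Q = R/(ω₀L) = 77.2/(3.214e+04·0.0583) = 0.04119.
Step 4 — Bandwidth: Δω = ω₀/Q = 7.803e+05 rad/s; BW = Δω/(2π) = 1.242e+05 Hz.

(a) f₀ = 5116 Hz  (b) Q = 0.04119  (c) BW = 1.242e+05 Hz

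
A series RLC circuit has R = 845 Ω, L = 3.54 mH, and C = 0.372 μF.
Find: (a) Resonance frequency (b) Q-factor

Step 1 — Resonance condition Im(Z)=0 gives ω₀ = 1/√(LC).
Step 2 — ω₀ = 1/√(0.00354·3.72e-07) = 2.756e+04 rad/s.
Step 3 — f₀ = ω₀/(2π) = 4386 Hz.
Step 4 — Series Q: Q = ω₀L/R = 2.756e+04·0.00354/845 = 0.1154.

(a) f₀ = 4386 Hz  (b) Q = 0.1154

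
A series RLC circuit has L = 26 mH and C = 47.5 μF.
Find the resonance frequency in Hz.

Step 1 — Resonance condition Im(Z)=0 gives ω₀ = 1/√(LC).
Step 2 — ω₀ = 1/√(0.026·4.75e-05) = 899.8 rad/s.
Step 3 — f₀ = ω₀/(2π) = 143.2 Hz.

f₀ = 143.2 Hz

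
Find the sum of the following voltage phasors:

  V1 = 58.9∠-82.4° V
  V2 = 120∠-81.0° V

Step 1 — Convert each phasor to rectangular form:
  V1 = 58.9·(cos(-82.4°) + j·sin(-82.4°)) = 7.79 - j58.38 V
  V2 = 120·(cos(-81.0°) + j·sin(-81.0°)) = 18.77 - j118.5 V
Step 2 — Sum components: V_total = 26.56 - j176.9 V.
Step 3 — Convert to polar: |V_total| = 178.9 V, ∠V_total = -81.5°.

V_total = 178.9∠-81.5° V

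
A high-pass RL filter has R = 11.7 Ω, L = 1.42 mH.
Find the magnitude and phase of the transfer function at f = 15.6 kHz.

Step 1 — Angular frequency: ω = 2π·1.56e+04 = 9.802e+04 rad/s.
Step 2 — Transfer function: H(jω) = jωL/(R + jωL).
Step 3 — Numerator jωL = j·139.2; denominator R + jωL = 11.7 + j139.2.
Step 4 — H = 0.993 + j0.08347.
Step 5 — Magnitude: |H| = 0.9965 (-0.0 dB); phase: φ = 4.8°.

|H| = 0.9965 (-0.0 dB), φ = 4.8°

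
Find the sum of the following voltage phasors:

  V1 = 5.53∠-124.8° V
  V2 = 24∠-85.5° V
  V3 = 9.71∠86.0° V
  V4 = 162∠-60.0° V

Step 1 — Convert each phasor to rectangular form:
  V1 = 5.53·(cos(-124.8°) + j·sin(-124.8°)) = -3.156 - j4.541 V
  V2 = 24·(cos(-85.5°) + j·sin(-85.5°)) = 1.883 - j23.93 V
  V3 = 9.71·(cos(86.0°) + j·sin(86.0°)) = 0.6773 + j9.686 V
  V4 = 162·(cos(-60.0°) + j·sin(-60.0°)) = 81 - j140.3 V
Step 2 — Sum components: V_total = 80.4 - j159.1 V.
Step 3 — Convert to polar: |V_total| = 178.2 V, ∠V_total = -63.2°.

V_total = 178.2∠-63.2° V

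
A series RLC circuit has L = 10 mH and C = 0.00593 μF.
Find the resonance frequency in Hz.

Step 1 — Resonance condition Im(Z)=0 gives ω₀ = 1/√(LC).
Step 2 — ω₀ = 1/√(0.01·5.93e-09) = 1.299e+05 rad/s.
Step 3 — f₀ = ω₀/(2π) = 2.067e+04 Hz.

f₀ = 2.067e+04 Hz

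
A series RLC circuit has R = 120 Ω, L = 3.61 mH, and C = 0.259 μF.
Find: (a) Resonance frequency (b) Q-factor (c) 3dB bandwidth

Step 1 — Resonance: ω₀ = 1/√(LC) = 1/√(0.00361·2.59e-07) = 3.27e+04 rad/s.
Step 2 — f₀ = ω₀/(2π) = 5205 Hz.
Step 3 — Series Q: Q = ω₀L/R = 3.27e+04·0.00361/120 = 0.9838.
Step 4 — Bandwidth: Δω = ω₀/Q = 3.324e+04 rad/s; BW = Δω/(2π) = 5290 Hz.

(a) f₀ = 5205 Hz  (b) Q = 0.9838  (c) BW = 5290 Hz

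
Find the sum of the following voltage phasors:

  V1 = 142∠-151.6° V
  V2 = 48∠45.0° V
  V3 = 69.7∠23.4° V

Step 1 — Convert each phasor to rectangular form:
  V1 = 142·(cos(-151.6°) + j·sin(-151.6°)) = -124.9 - j67.54 V
  V2 = 48·(cos(45.0°) + j·sin(45.0°)) = 33.94 + j33.94 V
  V3 = 69.7·(cos(23.4°) + j·sin(23.4°)) = 63.97 + j27.68 V
Step 2 — Sum components: V_total = -27 - j5.916 V.
Step 3 — Convert to polar: |V_total| = 27.64 V, ∠V_total = -167.6°.

V_total = 27.64∠-167.6° V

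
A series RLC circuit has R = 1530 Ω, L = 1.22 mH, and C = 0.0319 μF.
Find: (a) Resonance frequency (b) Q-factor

Step 1 — Resonance condition Im(Z)=0 gives ω₀ = 1/√(LC).
Step 2 — ω₀ = 1/√(0.00122·3.19e-08) = 1.603e+05 rad/s.
Step 3 — f₀ = ω₀/(2π) = 2.551e+04 Hz.
Step 4 — Series Q: Q = ω₀L/R = 1.603e+05·0.00122/1530 = 0.1278.

(a) f₀ = 2.551e+04 Hz  (b) Q = 0.1278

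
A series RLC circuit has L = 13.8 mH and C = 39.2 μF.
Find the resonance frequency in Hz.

Step 1 — Resonance condition Im(Z)=0 gives ω₀ = 1/√(LC).
Step 2 — ω₀ = 1/√(0.0138·3.92e-05) = 1360 rad/s.
Step 3 — f₀ = ω₀/(2π) = 216.4 Hz.

f₀ = 216.4 Hz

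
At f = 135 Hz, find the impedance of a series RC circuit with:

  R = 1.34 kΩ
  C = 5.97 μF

Step 1 — Angular frequency: ω = 2π·f = 2π·135 = 848.2 rad/s.
Step 2 — Component impedances:
  R: Z = R = 1340 Ω
  C: Z = 1/(jωC) = -j/(ω·C) = 0 - j197.5 Ω
Step 3 — Series combination: Z_total = R + C = 1340 - j197.5 Ω = 1354∠-8.4° Ω.

Z = 1340 - j197.5 Ω = 1354∠-8.4° Ω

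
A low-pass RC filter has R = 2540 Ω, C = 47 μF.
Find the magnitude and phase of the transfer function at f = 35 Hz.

Step 1 — Angular frequency: ω = 2π·35 = 219.9 rad/s.
Step 2 — Transfer function: H(jω) = 1/(1 + jωRC).
Step 3 — Denominator: 1 + jωRC = 1 + j·219.9·2540·4.7e-05 = 1 + j26.25.
Step 4 — H = 0.001449 - j0.03804.
Step 5 — Magnitude: |H| = 0.03806 (-28.4 dB); phase: φ = -87.8°.

|H| = 0.03806 (-28.4 dB), φ = -87.8°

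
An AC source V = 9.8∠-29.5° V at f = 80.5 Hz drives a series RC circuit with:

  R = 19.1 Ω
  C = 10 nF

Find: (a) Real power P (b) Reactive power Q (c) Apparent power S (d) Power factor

Step 1 — Angular frequency: ω = 2π·f = 2π·80.5 = 505.8 rad/s.
Step 2 — Component impedances:
  R: Z = R = 19.1 Ω
  C: Z = 1/(jωC) = -j/(ω·C) = 0 - j1.977e+05 Ω
Step 3 — Series combination: Z_total = R + C = 19.1 - j1.977e+05 Ω = 1.977e+05∠-90.0° Ω.
Step 4 — Source phasor: V = 9.8∠-29.5° V = 8.529 - j4.826 V.
Step 5 — Current: I = V / Z = 2.441e-05 + j4.314e-05 A = 4.957e-05∠60.5° A.
Step 6 — Complex power: S = V·I* = 4.693e-08 - j0.0004858 VA.
Step 7 — Real power: P = Re(S) = 4.693e-08 W.
Step 8 — Reactive power: Q = Im(S) = -0.0004858 VAR.
Step 9 — Apparent power: |S| = 0.0004858 VA.
Step 10 — Power factor: PF = P/|S| = 9.661e-05 (leading).

(a) P = 4.693e-08 W  (b) Q = -0.0004858 VAR  (c) S = 0.0004858 VA  (d) PF = 9.661e-05 (leading)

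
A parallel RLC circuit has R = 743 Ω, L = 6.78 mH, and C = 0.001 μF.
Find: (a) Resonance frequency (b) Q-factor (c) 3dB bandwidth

Step 1 — Resonance: ω₀ = 1/√(LC) = 1/√(0.00678·1e-09) = 3.84e+05 rad/s.
Step 2 — f₀ = ω₀/(2π) = 6.112e+04 Hz.
Step 3 — Parallel Q: Q = R/(ω₀L) = 743/(3.84e+05·0.00678) = 0.2853.
Step 4 — Bandwidth: Δω = ω₀/Q = 1.346e+06 rad/s; BW = Δω/(2π) = 2.142e+05 Hz.

(a) f₀ = 6.112e+04 Hz  (b) Q = 0.2853  (c) BW = 2.142e+05 Hz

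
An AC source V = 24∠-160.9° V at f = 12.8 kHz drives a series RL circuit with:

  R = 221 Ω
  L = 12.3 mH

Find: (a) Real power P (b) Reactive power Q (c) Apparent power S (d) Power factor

Step 1 — Angular frequency: ω = 2π·f = 2π·1.28e+04 = 8.042e+04 rad/s.
Step 2 — Component impedances:
  R: Z = R = 221 Ω
  L: Z = jωL = j·8.042e+04·0.0123 = 0 + j989.2 Ω
Step 3 — Series combination: Z_total = R + L = 221 + j989.2 Ω = 1014∠77.4° Ω.
Step 4 — Source phasor: V = 24∠-160.9° V = -22.68 - j7.853 V.
Step 5 — Current: I = V / Z = -0.01244 + j0.02015 A = 0.02368∠121.7° A.
Step 6 — Complex power: S = V·I* = 0.1239 + j0.5546 VA.
Step 7 — Real power: P = Re(S) = 0.1239 W.
Step 8 — Reactive power: Q = Im(S) = 0.5546 VAR.
Step 9 — Apparent power: |S| = 0.5683 VA.
Step 10 — Power factor: PF = P/|S| = 0.218 (lagging).

(a) P = 0.1239 W  (b) Q = 0.5546 VAR  (c) S = 0.5683 VA  (d) PF = 0.218 (lagging)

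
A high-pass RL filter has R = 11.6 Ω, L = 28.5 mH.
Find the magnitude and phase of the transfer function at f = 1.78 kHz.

Step 1 — Angular frequency: ω = 2π·1780 = 1.118e+04 rad/s.
Step 2 — Transfer function: H(jω) = jωL/(R + jωL).
Step 3 — Numerator jωL = j·318.7; denominator R + jωL = 11.6 + j318.7.
Step 4 — H = 0.9987 + j0.03634.
Step 5 — Magnitude: |H| = 0.9993 (-0.0 dB); phase: φ = 2.1°.

|H| = 0.9993 (-0.0 dB), φ = 2.1°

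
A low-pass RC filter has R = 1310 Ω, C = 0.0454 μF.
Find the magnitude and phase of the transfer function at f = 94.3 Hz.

Step 1 — Angular frequency: ω = 2π·94.3 = 592.5 rad/s.
Step 2 — Transfer function: H(jω) = 1/(1 + jωRC).
Step 3 — Denominator: 1 + jωRC = 1 + j·592.5·1310·4.54e-08 = 1 + j0.03524.
Step 4 — H = 0.9988 - j0.03519.
Step 5 — Magnitude: |H| = 0.9994 (-0.0 dB); phase: φ = -2.0°.

|H| = 0.9994 (-0.0 dB), φ = -2.0°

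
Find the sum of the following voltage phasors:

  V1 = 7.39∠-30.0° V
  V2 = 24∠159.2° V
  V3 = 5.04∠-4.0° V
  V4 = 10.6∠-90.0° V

Step 1 — Convert each phasor to rectangular form:
  V1 = 7.39·(cos(-30.0°) + j·sin(-30.0°)) = 6.4 - j3.695 V
  V2 = 24·(cos(159.2°) + j·sin(159.2°)) = -22.44 + j8.523 V
  V3 = 5.04·(cos(-4.0°) + j·sin(-4.0°)) = 5.028 - j0.3516 V
  V4 = 10.6·(cos(-90.0°) + j·sin(-90.0°)) = 0 - j10.6 V
Step 2 — Sum components: V_total = -11.01 - j6.124 V.
Step 3 — Convert to polar: |V_total| = 12.6 V, ∠V_total = -150.9°.

V_total = 12.6∠-150.9° V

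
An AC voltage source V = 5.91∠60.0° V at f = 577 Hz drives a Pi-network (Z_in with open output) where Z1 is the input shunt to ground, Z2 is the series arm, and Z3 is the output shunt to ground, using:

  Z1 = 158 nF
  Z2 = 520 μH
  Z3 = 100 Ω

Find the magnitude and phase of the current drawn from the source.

Step 1 — Angular frequency: ω = 2π·f = 2π·577 = 3625 rad/s.
Step 2 — Component impedances:
  Z1: Z = 1/(jωC) = -j/(ω·C) = 0 - j1746 Ω
  Z2: Z = jωL = j·3625·0.00052 = 0 + j1.885 Ω
  Z3: Z = R = 100 Ω
Step 3 — With open output, the series arm Z2 and the output shunt Z3 appear in series to ground: Z2 + Z3 = 100 + j1.885 Ω.
Step 4 — Parallel with input shunt Z1: Z_in = Z1 || (Z2 + Z3) = 99.89 - j3.841 Ω = 99.96∠-2.2° Ω.
Step 5 — Source phasor: V = 5.91∠60.0° V = 2.955 + j5.118 V.
Step 6 — Ohm's law: I = V / Z_total = (2.955 + j5.118) / (99.89 - j3.841) = 0.02757 + j0.0523 A.
Step 7 — Convert to polar: |I| = 0.05912 A, ∠I = 62.2°.

I = 0.05912∠62.2° A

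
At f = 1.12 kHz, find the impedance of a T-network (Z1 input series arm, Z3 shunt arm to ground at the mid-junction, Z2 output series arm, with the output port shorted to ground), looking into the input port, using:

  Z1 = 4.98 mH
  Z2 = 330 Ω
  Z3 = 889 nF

Step 1 — Angular frequency: ω = 2π·f = 2π·1120 = 7037 rad/s.
Step 2 — Component impedances:
  Z1: Z = jωL = j·7037·0.00498 = 0 + j35.05 Ω
  Z2: Z = R = 330 Ω
  Z3: Z = 1/(jωC) = -j/(ω·C) = 0 - j159.8 Ω
Step 3 — With the output port shorted to ground, the output series arm Z2 runs from the junction to ground; the shunt arm Z3 also runs from the junction to ground. They appear in parallel: Z3 || Z2 = 62.71 - j129.5 Ω.
Step 4 — Series with input arm Z1: Z_in = Z1 + (Z3 || Z2) = 62.71 - j94.42 Ω = 113.4∠-56.4° Ω.

Z = 62.71 - j94.42 Ω = 113.4∠-56.4° Ω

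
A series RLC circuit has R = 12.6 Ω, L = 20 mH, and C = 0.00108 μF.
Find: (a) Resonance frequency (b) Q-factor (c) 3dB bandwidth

Step 1 — Resonance condition Im(Z)=0 gives ω₀ = 1/√(LC).
Step 2 — ω₀ = 1/√(0.02·1.08e-09) = 2.152e+05 rad/s.
Step 3 — f₀ = ω₀/(2π) = 3.424e+04 Hz.
Step 4 — Series Q: Q = ω₀L/R = 2.152e+05·0.02/12.6 = 341.5.
Step 5 — 3dB bandwidth: Δω = ω₀/Q = 630 rad/s; BW = Δω/(2π) = 100.3 Hz.

(a) f₀ = 3.424e+04 Hz  (b) Q = 341.5  (c) BW = 100.3 Hz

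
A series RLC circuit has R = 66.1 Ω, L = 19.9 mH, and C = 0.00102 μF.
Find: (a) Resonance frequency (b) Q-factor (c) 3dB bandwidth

Step 1 — Resonance: ω₀ = 1/√(LC) = 1/√(0.0199·1.02e-09) = 2.22e+05 rad/s.
Step 2 — f₀ = ω₀/(2π) = 3.533e+04 Hz.
Step 3 — Series Q: Q = ω₀L/R = 2.22e+05·0.0199/66.1 = 66.82.
Step 4 — Bandwidth: Δω = ω₀/Q = 3322 rad/s; BW = Δω/(2π) = 528.7 Hz.

(a) f₀ = 3.533e+04 Hz  (b) Q = 66.82  (c) BW = 528.7 Hz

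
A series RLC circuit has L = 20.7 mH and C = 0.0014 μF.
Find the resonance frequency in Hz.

Step 1 — Resonance condition Im(Z)=0 gives ω₀ = 1/√(LC).
Step 2 — ω₀ = 1/√(0.0207·1.4e-09) = 1.858e+05 rad/s.
Step 3 — f₀ = ω₀/(2π) = 2.956e+04 Hz.

f₀ = 2.956e+04 Hz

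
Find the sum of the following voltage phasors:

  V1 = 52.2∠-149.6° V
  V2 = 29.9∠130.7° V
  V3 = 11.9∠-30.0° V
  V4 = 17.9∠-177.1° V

Step 1 — Convert each phasor to rectangular form:
  V1 = 52.2·(cos(-149.6°) + j·sin(-149.6°)) = -45.02 - j26.41 V
  V2 = 29.9·(cos(130.7°) + j·sin(130.7°)) = -19.5 + j22.67 V
  V3 = 11.9·(cos(-30.0°) + j·sin(-30.0°)) = 10.31 - j5.95 V
  V4 = 17.9·(cos(-177.1°) + j·sin(-177.1°)) = -17.88 - j0.9056 V
Step 2 — Sum components: V_total = -72.09 - j10.6 V.
Step 3 — Convert to polar: |V_total| = 72.87 V, ∠V_total = -171.6°.

V_total = 72.87∠-171.6° V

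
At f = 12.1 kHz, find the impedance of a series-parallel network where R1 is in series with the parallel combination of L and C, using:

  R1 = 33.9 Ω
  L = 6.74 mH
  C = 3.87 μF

Step 1 — Angular frequency: ω = 2π·f = 2π·1.21e+04 = 7.603e+04 rad/s.
Step 2 — Component impedances:
  R1: Z = R = 33.9 Ω
  L: Z = jωL = j·7.603e+04·0.00674 = 0 + j512.4 Ω
  C: Z = 1/(jωC) = -j/(ω·C) = 0 - j3.399 Ω
Step 3 — Parallel branch: L || C = 1/(1/L + 1/C) = 0 - j3.421 Ω.
Step 4 — Series with R1: Z_total = R1 + (L || C) = 33.9 - j3.421 Ω = 34.07∠-5.8° Ω.

Z = 33.9 - j3.421 Ω = 34.07∠-5.8° Ω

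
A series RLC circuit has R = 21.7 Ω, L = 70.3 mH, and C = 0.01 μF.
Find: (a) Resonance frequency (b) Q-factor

Step 1 — Resonance condition Im(Z)=0 gives ω₀ = 1/√(LC).
Step 2 — ω₀ = 1/√(0.0703·1e-08) = 3.772e+04 rad/s.
Step 3 — f₀ = ω₀/(2π) = 6003 Hz.
Step 4 — Series Q: Q = ω₀L/R = 3.772e+04·0.0703/21.7 = 122.2.

(a) f₀ = 6003 Hz  (b) Q = 122.2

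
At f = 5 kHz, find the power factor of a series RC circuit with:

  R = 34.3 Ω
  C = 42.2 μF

Step 1 — Angular frequency: ω = 2π·f = 2π·5000 = 3.142e+04 rad/s.
Step 2 — Component impedances:
  R: Z = R = 34.3 Ω
  C: Z = 1/(jωC) = -j/(ω·C) = 0 - j0.7543 Ω
Step 3 — Series combination: Z_total = R + C = 34.3 - j0.7543 Ω = 34.31∠-1.3° Ω.
Step 4 — Power factor: PF = cos(φ) = Re(Z)/|Z| = 34.3/34.308 = 0.9998.
Step 5 — Type: Im(Z) = -0.7543 ⇒ leading (phase φ = -1.3°).

PF = 0.9998 (leading, φ = -1.3°)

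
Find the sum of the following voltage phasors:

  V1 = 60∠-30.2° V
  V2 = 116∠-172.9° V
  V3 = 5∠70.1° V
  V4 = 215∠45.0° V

Step 1 — Convert each phasor to rectangular form:
  V1 = 60·(cos(-30.2°) + j·sin(-30.2°)) = 51.86 - j30.18 V
  V2 = 116·(cos(-172.9°) + j·sin(-172.9°)) = -115.1 - j14.34 V
  V3 = 5·(cos(70.1°) + j·sin(70.1°)) = 1.702 + j4.701 V
  V4 = 215·(cos(45.0°) + j·sin(45.0°)) = 152 + j152 V
Step 2 — Sum components: V_total = 90.48 + j112.2 V.
Step 3 — Convert to polar: |V_total| = 144.1 V, ∠V_total = 51.1°.

V_total = 144.1∠51.1° V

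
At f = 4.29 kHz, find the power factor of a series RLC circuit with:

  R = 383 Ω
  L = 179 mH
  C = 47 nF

Step 1 — Angular frequency: ω = 2π·f = 2π·4290 = 2.695e+04 rad/s.
Step 2 — Component impedances:
  R: Z = R = 383 Ω
  L: Z = jωL = j·2.695e+04·0.179 = 0 + j4825 Ω
  C: Z = 1/(jωC) = -j/(ω·C) = 0 - j789.3 Ω
Step 3 — Series combination: Z_total = R + L + C = 383 + j4036 Ω = 4054∠84.6° Ω.
Step 4 — Power factor: PF = cos(φ) = Re(Z)/|Z| = 383/4053.7 = 0.09448.
Step 5 — Type: Im(Z) = 4036 ⇒ lagging (phase φ = 84.6°).

PF = 0.09448 (lagging, φ = 84.6°)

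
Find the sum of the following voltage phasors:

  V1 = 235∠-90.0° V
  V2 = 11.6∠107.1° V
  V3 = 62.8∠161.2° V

Step 1 — Convert each phasor to rectangular form:
  V1 = 235·(cos(-90.0°) + j·sin(-90.0°)) = 0 - j235 V
  V2 = 11.6·(cos(107.1°) + j·sin(107.1°)) = -3.411 + j11.09 V
  V3 = 62.8·(cos(161.2°) + j·sin(161.2°)) = -59.45 + j20.24 V
Step 2 — Sum components: V_total = -62.86 - j203.7 V.
Step 3 — Convert to polar: |V_total| = 213.2 V, ∠V_total = -107.2°.

V_total = 213.2∠-107.2° V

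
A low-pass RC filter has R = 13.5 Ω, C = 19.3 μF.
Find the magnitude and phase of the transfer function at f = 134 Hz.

Step 1 — Angular frequency: ω = 2π·134 = 841.9 rad/s.
Step 2 — Transfer function: H(jω) = 1/(1 + jωRC).
Step 3 — Denominator: 1 + jωRC = 1 + j·841.9·13.5·1.93e-05 = 1 + j0.2194.
Step 4 — H = 0.9541 - j0.2093.
Step 5 — Magnitude: |H| = 0.9768 (-0.2 dB); phase: φ = -12.4°.

|H| = 0.9768 (-0.2 dB), φ = -12.4°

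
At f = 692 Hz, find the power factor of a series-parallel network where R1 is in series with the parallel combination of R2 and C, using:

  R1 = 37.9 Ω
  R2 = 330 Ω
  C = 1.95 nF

Step 1 — Angular frequency: ω = 2π·f = 2π·692 = 4348 rad/s.
Step 2 — Component impedances:
  R1: Z = R = 37.9 Ω
  R2: Z = R = 330 Ω
  C: Z = 1/(jωC) = -j/(ω·C) = 0 - j1.179e+05 Ω
Step 3 — Parallel branch: R2 || C = 1/(1/R2 + 1/C) = 330 - j0.9233 Ω.
Step 4 — Series with R1: Z_total = R1 + (R2 || C) = 367.9 - j0.9233 Ω = 367.9∠-0.1° Ω.
Step 5 — Power factor: PF = cos(φ) = Re(Z)/|Z| = 367.9/367.9 = 1.
Step 6 — Type: Im(Z) = -0.9233 ⇒ leading (phase φ = -0.1°).

PF = 1 (leading, φ = -0.1°)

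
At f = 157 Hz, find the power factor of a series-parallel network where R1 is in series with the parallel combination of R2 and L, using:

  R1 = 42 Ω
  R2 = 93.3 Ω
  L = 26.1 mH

Step 1 — Angular frequency: ω = 2π·f = 2π·157 = 986.5 rad/s.
Step 2 — Component impedances:
  R1: Z = R = 42 Ω
  R2: Z = R = 93.3 Ω
  L: Z = jωL = j·986.5·0.0261 = 0 + j25.75 Ω
Step 3 — Parallel branch: R2 || L = 1/(1/R2 + 1/L) = 6.602 + j23.92 Ω.
Step 4 — Series with R1: Z_total = R1 + (R2 || L) = 48.6 + j23.92 Ω = 54.17∠26.2° Ω.
Step 5 — Power factor: PF = cos(φ) = Re(Z)/|Z| = 48.6/54.17 = 0.8972.
Step 6 — Type: Im(Z) = 23.92 ⇒ lagging (phase φ = 26.2°).

PF = 0.8972 (lagging, φ = 26.2°)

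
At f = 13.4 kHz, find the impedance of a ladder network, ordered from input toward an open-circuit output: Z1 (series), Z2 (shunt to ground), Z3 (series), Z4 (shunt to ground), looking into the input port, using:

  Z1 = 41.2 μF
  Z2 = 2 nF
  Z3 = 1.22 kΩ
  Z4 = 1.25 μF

Step 1 — Angular frequency: ω = 2π·f = 2π·1.34e+04 = 8.419e+04 rad/s.
Step 2 — Component impedances:
  Z1: Z = 1/(jωC) = -j/(ω·C) = 0 - j0.2883 Ω
  Z2: Z = 1/(jωC) = -j/(ω·C) = 0 - j5939 Ω
  Z3: Z = R = 1220 Ω
  Z4: Z = 1/(jωC) = -j/(ω·C) = 0 - j9.502 Ω
Step 3 — Ladder network (open output): work backward from the far end, alternating series and parallel combinations. Z_in = 1167 - j249.1 Ω = 1193∠-12.1° Ω.

Z = 1167 - j249.1 Ω = 1193∠-12.1° Ω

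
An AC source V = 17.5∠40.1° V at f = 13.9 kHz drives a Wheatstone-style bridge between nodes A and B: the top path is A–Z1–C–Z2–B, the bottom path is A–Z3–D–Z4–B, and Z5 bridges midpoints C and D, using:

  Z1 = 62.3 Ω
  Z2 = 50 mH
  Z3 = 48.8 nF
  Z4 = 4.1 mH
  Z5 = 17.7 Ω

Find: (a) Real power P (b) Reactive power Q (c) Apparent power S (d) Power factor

Step 1 — Angular frequency: ω = 2π·f = 2π·1.39e+04 = 8.734e+04 rad/s.
Step 2 — Component impedances:
  Z1: Z = R = 62.3 Ω
  Z2: Z = jωL = j·8.734e+04·0.05 = 0 + j4367 Ω
  Z3: Z = 1/(jωC) = -j/(ω·C) = 0 - j234.6 Ω
  Z4: Z = jωL = j·8.734e+04·0.0041 = 0 + j358.1 Ω
  Z5: Z = R = 17.7 Ω
Step 3 — Bridge requires nodal analysis (the Z5 bridge couples midpoints C and D, so the two paths cannot be reduced to a simple series/parallel combination). Setting node B to ground and injecting 1 A at node A, the 3-node admittance system at A, C, D solves to V_A = Z_AB = 69.4 + j307.4 Ω = 315.1∠77.3° Ω.
Step 4 — Source phasor: V = 17.5∠40.1° V = 13.39 + j11.27 V.
Step 5 — Current: I = V / Z = 0.04425 - j0.03356 A = 0.05554∠-37.2° A.
Step 6 — Complex power: S = V·I* = 0.2141 + j0.9481 VA.
Step 7 — Real power: P = Re(S) = 0.2141 W.
Step 8 — Reactive power: Q = Im(S) = 0.9481 VAR.
Step 9 — Apparent power: |S| = 0.9719 VA.
Step 10 — Power factor: PF = P/|S| = 0.2202 (lagging).

(a) P = 0.2141 W  (b) Q = 0.9481 VAR  (c) S = 0.9719 VA  (d) PF = 0.2202 (lagging)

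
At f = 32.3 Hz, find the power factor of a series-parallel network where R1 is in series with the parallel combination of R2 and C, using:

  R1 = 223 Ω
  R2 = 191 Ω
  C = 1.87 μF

Step 1 — Angular frequency: ω = 2π·f = 2π·32.3 = 202.9 rad/s.
Step 2 — Component impedances:
  R1: Z = R = 223 Ω
  R2: Z = R = 191 Ω
  C: Z = 1/(jωC) = -j/(ω·C) = 0 - j2635 Ω
Step 3 — Parallel branch: R2 || C = 1/(1/R2 + 1/C) = 190 - j13.77 Ω.
Step 4 — Series with R1: Z_total = R1 + (R2 || C) = 413 - j13.77 Ω = 413.2∠-1.9° Ω.
Step 5 — Power factor: PF = cos(φ) = Re(Z)/|Z| = 413/413.23 = 0.9994.
Step 6 — Type: Im(Z) = -13.77 ⇒ leading (phase φ = -1.9°).

PF = 0.9994 (leading, φ = -1.9°)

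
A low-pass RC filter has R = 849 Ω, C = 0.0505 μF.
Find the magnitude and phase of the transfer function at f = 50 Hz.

Step 1 — Angular frequency: ω = 2π·50 = 314.2 rad/s.
Step 2 — Transfer function: H(jω) = 1/(1 + jωRC).
Step 3 — Denominator: 1 + jωRC = 1 + j·314.2·849·5.05e-08 = 1 + j0.01347.
Step 4 — H = 0.9998 - j0.01347.
Step 5 — Magnitude: |H| = 0.9999 (-0.0 dB); phase: φ = -0.8°.

|H| = 0.9999 (-0.0 dB), φ = -0.8°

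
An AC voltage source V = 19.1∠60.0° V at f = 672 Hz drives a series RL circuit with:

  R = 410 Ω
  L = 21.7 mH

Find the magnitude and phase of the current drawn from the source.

Step 1 — Angular frequency: ω = 2π·f = 2π·672 = 4222 rad/s.
Step 2 — Component impedances:
  R: Z = R = 410 Ω
  L: Z = jωL = j·4222·0.0217 = 0 + j91.62 Ω
Step 3 — Series combination: Z_total = R + L = 410 + j91.62 Ω = 420.1∠12.6° Ω.
Step 4 — Source phasor: V = 19.1∠60.0° V = 9.55 + j16.54 V.
Step 5 — Ohm's law: I = V / Z_total = (9.55 + j16.54) / (410 + j91.62) = 0.03077 + j0.03347 A.
Step 6 — Convert to polar: |I| = 0.04546 A, ∠I = 47.4°.

I = 0.04546∠47.4° A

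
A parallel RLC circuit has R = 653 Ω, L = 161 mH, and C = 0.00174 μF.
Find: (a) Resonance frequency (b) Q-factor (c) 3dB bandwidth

Step 1 — Resonance: ω₀ = 1/√(LC) = 1/√(0.161·1.74e-09) = 5.975e+04 rad/s.
Step 2 — f₀ = ω₀/(2π) = 9509 Hz.
Step 3 — Parallel Q: Q = R/(ω₀L) = 653/(5.975e+04·0.161) = 0.06789.
Step 4 — Bandwidth: Δω = ω₀/Q = 8.801e+05 rad/s; BW = Δω/(2π) = 1.401e+05 Hz.

(a) f₀ = 9509 Hz  (b) Q = 0.06789  (c) BW = 1.401e+05 Hz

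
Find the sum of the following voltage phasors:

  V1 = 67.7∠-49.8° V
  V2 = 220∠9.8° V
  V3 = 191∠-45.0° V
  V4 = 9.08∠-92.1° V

Step 1 — Convert each phasor to rectangular form:
  V1 = 67.7·(cos(-49.8°) + j·sin(-49.8°)) = 43.7 - j51.71 V
  V2 = 220·(cos(9.8°) + j·sin(9.8°)) = 216.8 + j37.45 V
  V3 = 191·(cos(-45.0°) + j·sin(-45.0°)) = 135.1 - j135.1 V
  V4 = 9.08·(cos(-92.1°) + j·sin(-92.1°)) = -0.3327 - j9.074 V
Step 2 — Sum components: V_total = 395.2 - j158.4 V.
Step 3 — Convert to polar: |V_total| = 425.8 V, ∠V_total = -21.8°.

V_total = 425.8∠-21.8° V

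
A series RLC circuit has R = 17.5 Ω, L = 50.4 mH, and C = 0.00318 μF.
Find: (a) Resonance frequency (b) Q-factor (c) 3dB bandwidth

Step 1 — Resonance: ω₀ = 1/√(LC) = 1/√(0.0504·3.18e-09) = 7.899e+04 rad/s.
Step 2 — f₀ = ω₀/(2π) = 1.257e+04 Hz.
Step 3 — Series Q: Q = ω₀L/R = 7.899e+04·0.0504/17.5 = 227.5.
Step 4 — Bandwidth: Δω = ω₀/Q = 347.2 rad/s; BW = Δω/(2π) = 55.26 Hz.

(a) f₀ = 1.257e+04 Hz  (b) Q = 227.5  (c) BW = 55.26 Hz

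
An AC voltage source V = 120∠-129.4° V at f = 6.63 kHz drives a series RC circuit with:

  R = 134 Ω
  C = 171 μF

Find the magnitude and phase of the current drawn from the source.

Step 1 — Angular frequency: ω = 2π·f = 2π·6630 = 4.166e+04 rad/s.
Step 2 — Component impedances:
  R: Z = R = 134 Ω
  C: Z = 1/(jωC) = -j/(ω·C) = 0 - j0.1404 Ω
Step 3 — Series combination: Z_total = R + C = 134 - j0.1404 Ω = 134∠-0.1° Ω.
Step 4 — Source phasor: V = 120∠-129.4° V = -76.17 - j92.73 V.
Step 5 — Ohm's law: I = V / Z_total = (-76.17 - j92.73) / (134 - j0.1404) = -0.5677 - j0.6926 A.
Step 6 — Convert to polar: |I| = 0.8955 A, ∠I = -129.3°.

I = 0.8955∠-129.3° A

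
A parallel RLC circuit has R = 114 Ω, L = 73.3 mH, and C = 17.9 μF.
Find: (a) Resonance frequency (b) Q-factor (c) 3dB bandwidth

Step 1 — Resonance: ω₀ = 1/√(LC) = 1/√(0.0733·1.79e-05) = 873 rad/s.
Step 2 — f₀ = ω₀/(2π) = 138.9 Hz.
Step 3 — Parallel Q: Q = R/(ω₀L) = 114/(873·0.0733) = 1.781.
Step 4 — Bandwidth: Δω = ω₀/Q = 490.1 rad/s; BW = Δω/(2π) = 77.99 Hz.

(a) f₀ = 138.9 Hz  (b) Q = 1.781  (c) BW = 77.99 Hz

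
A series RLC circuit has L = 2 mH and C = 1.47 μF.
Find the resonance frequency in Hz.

Step 1 — Resonance condition Im(Z)=0 gives ω₀ = 1/√(LC).
Step 2 — ω₀ = 1/√(0.002·1.47e-06) = 1.844e+04 rad/s.
Step 3 — f₀ = ω₀/(2π) = 2935 Hz.

f₀ = 2935 Hz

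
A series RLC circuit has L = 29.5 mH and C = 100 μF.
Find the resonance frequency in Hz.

Step 1 — Resonance condition Im(Z)=0 gives ω₀ = 1/√(LC).
Step 2 — ω₀ = 1/√(0.0295·0.0001) = 582.2 rad/s.
Step 3 — f₀ = ω₀/(2π) = 92.66 Hz.

f₀ = 92.66 Hz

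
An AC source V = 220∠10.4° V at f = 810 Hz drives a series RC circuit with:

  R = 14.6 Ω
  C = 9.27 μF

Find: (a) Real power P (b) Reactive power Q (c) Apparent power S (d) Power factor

Step 1 — Angular frequency: ω = 2π·f = 2π·810 = 5089 rad/s.
Step 2 — Component impedances:
  R: Z = R = 14.6 Ω
  C: Z = 1/(jωC) = -j/(ω·C) = 0 - j21.2 Ω
Step 3 — Series combination: Z_total = R + C = 14.6 - j21.2 Ω = 25.74∠-55.4° Ω.
Step 4 — Source phasor: V = 220∠10.4° V = 216.4 + j39.71 V.
Step 5 — Current: I = V / Z = 3.498 + j7.799 A = 8.548∠65.8° A.
Step 6 — Complex power: S = V·I* = 1067 - j1549 VA.
Step 7 — Real power: P = Re(S) = 1067 W.
Step 8 — Reactive power: Q = Im(S) = -1549 VAR.
Step 9 — Apparent power: |S| = 1881 VA.
Step 10 — Power factor: PF = P/|S| = 0.5673 (leading).

(a) P = 1067 W  (b) Q = -1549 VAR  (c) S = 1881 VA  (d) PF = 0.5673 (leading)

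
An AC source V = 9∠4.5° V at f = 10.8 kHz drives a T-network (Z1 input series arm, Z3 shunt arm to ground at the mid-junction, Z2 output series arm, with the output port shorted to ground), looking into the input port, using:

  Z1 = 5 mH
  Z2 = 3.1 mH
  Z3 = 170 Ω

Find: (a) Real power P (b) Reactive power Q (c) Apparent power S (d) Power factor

Step 1 — Angular frequency: ω = 2π·f = 2π·1.08e+04 = 6.786e+04 rad/s.
Step 2 — Component impedances:
  Z1: Z = jωL = j·6.786e+04·0.005 = 0 + j339.3 Ω
  Z2: Z = jωL = j·6.786e+04·0.0031 = 0 + j210.4 Ω
  Z3: Z = R = 170 Ω
Step 3 — With the output port shorted to ground, the output series arm Z2 runs from the junction to ground; the shunt arm Z3 also runs from the junction to ground. They appear in parallel: Z3 || Z2 = 102.8 + j83.11 Ω.
Step 4 — Series with input arm Z1: Z_in = Z1 + (Z3 || Z2) = 102.8 + j422.4 Ω = 434.7∠76.3° Ω.
Step 5 — Source phasor: V = 9∠4.5° V = 8.972 + j0.7061 V.
Step 6 — Current: I = V / Z = 0.00646 - j0.01967 A = 0.0207∠-71.8° A.
Step 7 — Complex power: S = V·I* = 0.04407 + j0.181 VA.
Step 8 — Real power: P = Re(S) = 0.04407 W.
Step 9 — Reactive power: Q = Im(S) = 0.181 VAR.
Step 10 — Apparent power: |S| = 0.1863 VA.
Step 11 — Power factor: PF = P/|S| = 0.2366 (lagging).

(a) P = 0.04407 W  (b) Q = 0.181 VAR  (c) S = 0.1863 VA  (d) PF = 0.2366 (lagging)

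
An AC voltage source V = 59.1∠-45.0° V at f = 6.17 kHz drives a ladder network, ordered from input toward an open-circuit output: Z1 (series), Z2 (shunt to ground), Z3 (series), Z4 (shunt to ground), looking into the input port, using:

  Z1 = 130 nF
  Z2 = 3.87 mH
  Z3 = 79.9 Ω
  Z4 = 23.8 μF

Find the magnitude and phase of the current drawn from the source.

Step 1 — Angular frequency: ω = 2π·f = 2π·6170 = 3.877e+04 rad/s.
Step 2 — Component impedances:
  Z1: Z = 1/(jωC) = -j/(ω·C) = 0 - j198.4 Ω
  Z2: Z = jωL = j·3.877e+04·0.00387 = 0 + j150 Ω
  Z3: Z = R = 79.9 Ω
  Z4: Z = 1/(jωC) = -j/(ω·C) = 0 - j1.084 Ω
Step 3 — Ladder network (open output): work backward from the far end, alternating series and parallel combinations. Z_in = 62.95 - j165.7 Ω = 177.3∠-69.2° Ω.
Step 4 — Source phasor: V = 59.1∠-45.0° V = 41.79 - j41.79 V.
Step 5 — Ohm's law: I = V / Z_total = (41.79 - j41.79) / (62.95 - j165.7) = 0.304 + j0.1367 A.
Step 6 — Convert to polar: |I| = 0.3333 A, ∠I = 24.2°.

I = 0.3333∠24.2° A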